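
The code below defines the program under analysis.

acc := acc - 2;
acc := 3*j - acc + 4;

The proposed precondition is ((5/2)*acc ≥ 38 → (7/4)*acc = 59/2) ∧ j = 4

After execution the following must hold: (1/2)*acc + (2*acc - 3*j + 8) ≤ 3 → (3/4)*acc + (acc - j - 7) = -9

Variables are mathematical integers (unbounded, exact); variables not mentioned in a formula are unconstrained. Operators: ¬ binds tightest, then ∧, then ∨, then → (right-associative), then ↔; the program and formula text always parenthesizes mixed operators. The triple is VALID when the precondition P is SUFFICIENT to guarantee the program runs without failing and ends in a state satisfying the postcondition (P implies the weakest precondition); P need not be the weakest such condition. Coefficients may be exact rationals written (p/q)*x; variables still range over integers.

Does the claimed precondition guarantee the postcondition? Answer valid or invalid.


Working backward. After the program, the postcondition (1/2)*acc + (2*acc - 3*j + 8) ≤ 3 → (3/4)*acc + (acc - j - 7) = -9 must hold; in canonical form it is (5/2)*acc ≤ 3*j - 5 → (7/4)*acc = j - 2.
Before acc := 3*j - acc + 4: (9/2)*j ≤ (5/2)*acc - 15 → (17/4)*j = (7/4)*acc - 9
Before acc := acc - 2: (9/2)*j ≤ (5/2)*acc - 20 → (17/4)*j = (7/4)*acc - 25/2
The weakest precondition is (9/2)*j ≤ (5/2)*acc - 20 → (17/4)*j = (7/4)*acc - 25/2.
Check whether ((5/2)*acc ≥ 38 → (7/4)*acc = 59/2) ∧ j = 4 implies it.
Every state satisfying the precondition satisfies the weakest precondition: the implication holds.
Answer: valid


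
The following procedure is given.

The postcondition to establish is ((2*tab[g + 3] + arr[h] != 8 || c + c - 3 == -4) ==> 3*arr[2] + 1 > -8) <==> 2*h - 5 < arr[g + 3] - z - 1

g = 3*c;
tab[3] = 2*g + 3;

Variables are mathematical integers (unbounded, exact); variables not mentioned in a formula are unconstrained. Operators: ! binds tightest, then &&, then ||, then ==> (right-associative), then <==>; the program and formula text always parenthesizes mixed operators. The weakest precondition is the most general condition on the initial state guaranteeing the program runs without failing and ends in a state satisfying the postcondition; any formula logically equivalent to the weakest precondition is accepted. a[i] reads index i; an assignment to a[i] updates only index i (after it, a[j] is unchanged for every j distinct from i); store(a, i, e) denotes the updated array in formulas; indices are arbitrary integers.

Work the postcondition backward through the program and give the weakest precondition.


Working backward. After the program, the postcondition ((2*tab[g + 3] + arr[h] != 8 || c + c - 3 == -4) ==> 3*arr[2] + 1 > -8) <==> 2*h - 5 < arr[g + 3] - z - 1 must hold; in canonical form it is ((arr[h] + 2*tab[g + 3] != 8 || 2*c == -1) ==> 3*arr[2] > -9) <==> 2*h + z < arr[g + 3] + 4.
Before tab[3] := 2*g + 3: ((arr[h] + 2*store(tab, 3, 2*g + 3)[g + 3] != 8 || 2*c == -1) ==> 3*arr[2] > -9) <==> 2*h + z < arr[g + 3] + 4
Before g := 3*c: ((arr[h] + 2*store(tab, 3, 6*c + 3)[3*c + 3] != 8 || 2*c == -1) ==> 3*arr[2] > -9) <==> 2*h + z < arr[3*c + 3] + 4
Answer: WP = ((arr[h] + 2*store(tab, 3, 6*c + 3)[3*c + 3] != 8 || 2*c == -1) ==> 3*arr[2] > -9) <==> 2*h + z < arr[3*c + 3] + 4


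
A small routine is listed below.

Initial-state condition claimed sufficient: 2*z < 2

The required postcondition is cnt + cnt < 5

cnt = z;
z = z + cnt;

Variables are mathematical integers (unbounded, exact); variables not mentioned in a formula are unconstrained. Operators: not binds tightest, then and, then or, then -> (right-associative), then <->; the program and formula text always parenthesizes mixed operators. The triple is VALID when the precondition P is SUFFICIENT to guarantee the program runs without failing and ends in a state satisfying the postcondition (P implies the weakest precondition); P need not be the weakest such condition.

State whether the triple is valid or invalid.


Working backward. After the program, the postcondition cnt + cnt < 5 must hold; in canonical form it is 2*cnt < 5.
Before z := z + cnt: 2*cnt < 5
Before cnt := z: 2*z < 5
The weakest precondition is 2*z < 5.
Check whether 2*z < 2 implies it.
Every state satisfying the precondition satisfies the weakest precondition: the implication holds.
Answer: valid


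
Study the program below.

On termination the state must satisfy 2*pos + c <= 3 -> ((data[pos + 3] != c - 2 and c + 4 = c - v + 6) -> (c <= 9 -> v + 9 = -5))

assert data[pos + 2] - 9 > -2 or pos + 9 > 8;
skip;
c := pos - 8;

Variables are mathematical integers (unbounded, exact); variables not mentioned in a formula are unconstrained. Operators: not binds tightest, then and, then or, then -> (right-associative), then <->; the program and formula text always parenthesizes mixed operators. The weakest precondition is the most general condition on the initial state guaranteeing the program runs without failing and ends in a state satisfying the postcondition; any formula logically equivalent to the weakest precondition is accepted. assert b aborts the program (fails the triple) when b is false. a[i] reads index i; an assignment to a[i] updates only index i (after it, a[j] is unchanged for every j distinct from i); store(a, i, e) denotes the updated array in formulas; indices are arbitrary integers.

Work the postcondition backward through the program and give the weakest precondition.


Working backward. After the program, the postcondition 2*pos + c <= 3 -> ((data[pos + 3] != c - 2 and c + 4 = c - v + 6) -> (c <= 9 -> v + 9 = -5)) must hold; in canonical form it is c + 2*pos <= 3 -> ((data[pos + 3] != c - 2 and v = 2) -> (c <= 9 -> v = -14)).
Before c := pos - 8: 3*pos <= 11 -> ((data[pos + 3] != pos - 10 and v = 2) -> (pos <= 17 -> v = -14))
Before skip: 3*pos <= 11 -> ((data[pos + 3] != pos - 10 and v = 2) -> (pos <= 17 -> v = -14))
Before assert data[pos + 2] - 9 > -2 or pos + 9 > 8: (data[pos + 2] > 7 or pos > -1) and (3*pos <= 11 -> ((data[pos + 3] != pos - 10 and v = 2) -> (pos <= 17 -> v = -14)))
Answer: WP = (data[pos + 2] > 7 or pos > -1) and (3*pos <= 11 -> ((data[pos + 3] != pos - 10 and v = 2) -> (pos <= 17 -> v = -14)))


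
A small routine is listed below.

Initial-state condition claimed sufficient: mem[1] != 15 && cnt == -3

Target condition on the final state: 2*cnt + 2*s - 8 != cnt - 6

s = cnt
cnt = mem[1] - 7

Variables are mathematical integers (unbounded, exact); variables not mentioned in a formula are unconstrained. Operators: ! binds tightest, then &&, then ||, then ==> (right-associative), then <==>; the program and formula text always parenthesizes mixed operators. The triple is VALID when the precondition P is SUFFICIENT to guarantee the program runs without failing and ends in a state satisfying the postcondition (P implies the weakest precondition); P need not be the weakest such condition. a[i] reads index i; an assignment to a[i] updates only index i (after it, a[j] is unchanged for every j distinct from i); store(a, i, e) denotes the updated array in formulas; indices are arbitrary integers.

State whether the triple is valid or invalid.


Working backward. After the program, the postcondition 2*cnt + 2*s - 8 != cnt - 6 must hold; in canonical form it is cnt + 2*s != 2.
Before cnt := mem[1] - 7: mem[1] + 2*s != 9
Before s := cnt: mem[1] + 2*cnt != 9
The weakest precondition is mem[1] + 2*cnt != 9.
Check whether mem[1] != 15 && cnt == -3 implies it.
Every state satisfying the precondition satisfies the weakest precondition: the implication holds.
Answer: valid


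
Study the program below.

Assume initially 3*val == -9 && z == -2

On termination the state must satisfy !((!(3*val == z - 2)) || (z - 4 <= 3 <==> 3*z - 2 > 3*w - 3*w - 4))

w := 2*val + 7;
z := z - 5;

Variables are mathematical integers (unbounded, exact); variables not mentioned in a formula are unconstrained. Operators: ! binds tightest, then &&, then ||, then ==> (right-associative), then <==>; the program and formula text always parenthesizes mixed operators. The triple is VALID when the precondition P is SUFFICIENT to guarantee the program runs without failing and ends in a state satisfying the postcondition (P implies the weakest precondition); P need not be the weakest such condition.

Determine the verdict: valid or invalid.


Working backward. After the program, the postcondition !((!(3*val == z - 2)) || (z - 4 <= 3 <==> 3*z - 2 > 3*w - 3*w - 4)) must hold; in canonical form it is !((!(3*val == z - 2)) || (z <= 7 <==> 3*z > -2)).
Before z := z - 5: !((!(3*val == z - 7)) || (z <= 12 <==> 3*z > 13))
Before w := 2*val + 7: !((!(3*val == z - 7)) || (z <= 12 <==> 3*z > 13))
The weakest precondition is !((!(3*val == z - 7)) || (z <= 12 <==> 3*z > 13)).
Check whether 3*val == -9 && z == -2 implies it.
Every state satisfying the precondition satisfies the weakest precondition: the implication holds.
Answer: valid


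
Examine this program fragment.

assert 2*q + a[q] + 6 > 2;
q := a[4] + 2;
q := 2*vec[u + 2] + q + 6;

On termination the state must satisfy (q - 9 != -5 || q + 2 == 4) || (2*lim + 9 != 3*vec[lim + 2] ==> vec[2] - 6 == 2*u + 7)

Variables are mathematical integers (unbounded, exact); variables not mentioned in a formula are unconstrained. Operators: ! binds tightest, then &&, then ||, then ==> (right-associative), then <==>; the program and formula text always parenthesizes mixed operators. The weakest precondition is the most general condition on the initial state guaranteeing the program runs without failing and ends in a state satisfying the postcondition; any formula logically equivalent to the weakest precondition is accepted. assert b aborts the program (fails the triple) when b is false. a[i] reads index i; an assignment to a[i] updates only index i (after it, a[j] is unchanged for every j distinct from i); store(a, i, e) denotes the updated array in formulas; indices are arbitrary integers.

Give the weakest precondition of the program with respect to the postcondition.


Working backward. After the program, the postcondition (q - 9 != -5 || q + 2 == 4) || (2*lim + 9 != 3*vec[lim + 2] ==> vec[2] - 6 == 2*u + 7) must hold; in canonical form it is q != 4 || q == 2 || (2*lim != 3*vec[lim + 2] - 9 ==> vec[2] == 2*u + 13).
Before q := 2*vec[u + 2] + q + 6: 2*vec[u + 2] + q != -2 || 2*vec[u + 2] + q == -4 || (2*lim != 3*vec[lim + 2] - 9 ==> vec[2] == 2*u + 13)
Before q := a[4] + 2: a[4] + 2*vec[u + 2] != -4 || a[4] + 2*vec[u + 2] == -6 || (2*lim != 3*vec[lim + 2] - 9 ==> vec[2] == 2*u + 13)
Before assert 2*q + a[q] + 6 > 2: a[q] + 2*q > -4 && (a[4] + 2*vec[u + 2] != -4 || a[4] + 2*vec[u + 2] == -6 || (2*lim != 3*vec[lim + 2] - 9 ==> vec[2] == 2*u + 13))
Answer: WP = a[q] + 2*q > -4 && (a[4] + 2*vec[u + 2] != -4 || a[4] + 2*vec[u + 2] == -6 || (2*lim != 3*vec[lim + 2] - 9 ==> vec[2] == 2*u + 13))


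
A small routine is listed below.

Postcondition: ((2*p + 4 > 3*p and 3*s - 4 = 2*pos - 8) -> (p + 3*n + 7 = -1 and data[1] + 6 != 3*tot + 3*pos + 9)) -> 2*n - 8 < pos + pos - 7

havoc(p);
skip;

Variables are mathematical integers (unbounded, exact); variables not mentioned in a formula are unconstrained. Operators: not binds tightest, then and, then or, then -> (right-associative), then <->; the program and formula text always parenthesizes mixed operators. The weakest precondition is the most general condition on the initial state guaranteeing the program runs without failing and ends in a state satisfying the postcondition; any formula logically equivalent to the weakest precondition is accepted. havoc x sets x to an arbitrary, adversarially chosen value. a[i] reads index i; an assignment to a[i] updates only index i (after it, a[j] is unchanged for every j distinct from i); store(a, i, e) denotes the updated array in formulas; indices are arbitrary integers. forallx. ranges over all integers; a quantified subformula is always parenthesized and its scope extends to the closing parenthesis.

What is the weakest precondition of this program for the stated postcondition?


Working backward. After the program, the postcondition ((2*p + 4 > 3*p and 3*s - 4 = 2*pos - 8) -> (p + 3*n + 7 = -1 and data[1] + 6 != 3*tot + 3*pos + 9)) -> 2*n - 8 < pos + pos - 7 must hold; in canonical form it is ((p < 4 and 3*s = 2*pos - 4) -> (3*n + p = -8 and data[1] != 3*pos + 3*tot + 3)) -> 2*n < 2*pos + 1.
Before skip: ((p < 4 and 3*s = 2*pos - 4) -> (3*n + p = -8 and data[1] != 3*pos + 3*tot + 3)) -> 2*n < 2*pos + 1
Before havoc p: forall p_1. (((p_1 < 4 and 3*s = 2*pos - 4) -> (3*n + p_1 = -8 and data[1] != 3*pos + 3*tot + 3)) -> 2*n < 2*pos + 1)
Answer: WP = forall p_1. (((p_1 < 4 and 3*s = 2*pos - 4) -> (3*n + p_1 = -8 and data[1] != 3*pos + 3*tot + 3)) -> 2*n < 2*pos + 1)


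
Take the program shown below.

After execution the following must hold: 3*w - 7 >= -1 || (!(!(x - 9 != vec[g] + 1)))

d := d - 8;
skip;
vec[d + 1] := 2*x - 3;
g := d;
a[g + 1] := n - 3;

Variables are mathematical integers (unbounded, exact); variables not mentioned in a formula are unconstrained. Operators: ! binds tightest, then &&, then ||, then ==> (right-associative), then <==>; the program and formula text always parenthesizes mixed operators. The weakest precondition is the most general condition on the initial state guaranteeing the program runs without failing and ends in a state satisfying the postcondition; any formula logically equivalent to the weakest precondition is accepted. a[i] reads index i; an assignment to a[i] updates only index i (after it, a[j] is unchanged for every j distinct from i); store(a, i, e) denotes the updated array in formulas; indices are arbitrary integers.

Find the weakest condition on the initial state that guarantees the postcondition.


Working backward. After the program, the postcondition 3*w - 7 >= -1 || (!(!(x - 9 != vec[g] + 1))) must hold; in canonical form it is 3*w >= 6 || x != vec[g] + 10.
Before a[g + 1] := n - 3: 3*w >= 6 || x != vec[g] + 10
Before g := d: 3*w >= 6 || x != vec[d] + 10
Before vec[d + 1] := 2*x - 3: 3*w >= 6 || x != store(vec, d + 1, 2*x - 3)[d] + 10
Before skip: 3*w >= 6 || x != store(vec, d + 1, 2*x - 3)[d] + 10
Before d := d - 8: 3*w >= 6 || x != store(vec, d - 7, 2*x - 3)[d - 8] + 10
Answer: WP = 3*w >= 6 || x != store(vec, d - 7, 2*x - 3)[d - 8] + 10


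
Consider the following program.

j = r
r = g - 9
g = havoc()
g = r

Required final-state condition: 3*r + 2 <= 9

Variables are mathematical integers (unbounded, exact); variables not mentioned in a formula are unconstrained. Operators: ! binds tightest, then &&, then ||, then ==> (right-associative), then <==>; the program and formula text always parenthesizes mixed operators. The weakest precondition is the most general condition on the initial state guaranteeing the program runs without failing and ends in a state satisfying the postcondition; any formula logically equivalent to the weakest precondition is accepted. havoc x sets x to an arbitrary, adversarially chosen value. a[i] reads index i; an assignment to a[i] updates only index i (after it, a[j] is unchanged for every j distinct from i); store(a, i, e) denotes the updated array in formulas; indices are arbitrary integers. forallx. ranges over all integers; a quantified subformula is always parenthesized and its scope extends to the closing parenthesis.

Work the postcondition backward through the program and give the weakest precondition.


Working backward. After the program, the postcondition 3*r + 2 <= 9 must hold; in canonical form it is 3*r <= 7.
Before g := r: 3*r <= 7
Before havoc g: 3*r <= 7
Before r := g - 9: 3*g <= 34
Before j := r: 3*g <= 34
Answer: WP = 3*g <= 34


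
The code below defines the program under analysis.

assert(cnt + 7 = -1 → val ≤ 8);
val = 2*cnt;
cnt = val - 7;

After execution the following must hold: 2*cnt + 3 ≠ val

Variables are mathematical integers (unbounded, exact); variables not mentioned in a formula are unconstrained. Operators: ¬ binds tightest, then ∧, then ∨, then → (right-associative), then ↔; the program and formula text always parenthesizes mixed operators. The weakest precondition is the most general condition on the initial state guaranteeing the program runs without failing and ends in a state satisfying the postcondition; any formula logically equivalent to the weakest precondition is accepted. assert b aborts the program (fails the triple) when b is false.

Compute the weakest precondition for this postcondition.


Working backward. After the program, the postcondition 2*cnt + 3 ≠ val must hold; in canonical form it is 2*cnt ≠ val - 3.
Before cnt := val - 7: val ≠ 11
Before val := 2*cnt: 2*cnt ≠ 11
Before assert cnt + 7 = -1 → val ≤ 8: (cnt = -8 → val ≤ 8) ∧ 2*cnt ≠ 11
Answer: WP = (cnt = -8 → val ≤ 8) ∧ 2*cnt ≠ 11


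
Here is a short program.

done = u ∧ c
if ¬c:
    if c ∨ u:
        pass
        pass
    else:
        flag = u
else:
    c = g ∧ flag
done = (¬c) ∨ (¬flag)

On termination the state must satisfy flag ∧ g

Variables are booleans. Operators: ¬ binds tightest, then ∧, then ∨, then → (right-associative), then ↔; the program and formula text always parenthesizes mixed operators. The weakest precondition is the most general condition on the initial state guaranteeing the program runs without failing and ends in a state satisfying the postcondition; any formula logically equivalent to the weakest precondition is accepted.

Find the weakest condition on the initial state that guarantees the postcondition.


Working backward. After the program, flag ∧ g must hold.
Before done := (¬c) ∨ (¬flag): flag ∧ g
Then branch requires ((c ∨ u) → (flag ∧ g)) ∧ ((¬(c ∨ u)) → (u ∧ g)); else branch requires flag ∧ g.
Before the if: ((¬c) → (((c ∨ u) → (flag ∧ g)) ∧ ((¬(c ∨ u)) → (u ∧ g)))) ∧ (c → (flag ∧ g))
Before done := u ∧ c: ((¬c) → (((c ∨ u) → (flag ∧ g)) ∧ ((¬(c ∨ u)) → (u ∧ g)))) ∧ (c → (flag ∧ g))
Answer: WP = ((¬c) → (((c ∨ u) → (flag ∧ g)) ∧ ((¬(c ∨ u)) → (u ∧ g)))) ∧ (c → (flag ∧ g))


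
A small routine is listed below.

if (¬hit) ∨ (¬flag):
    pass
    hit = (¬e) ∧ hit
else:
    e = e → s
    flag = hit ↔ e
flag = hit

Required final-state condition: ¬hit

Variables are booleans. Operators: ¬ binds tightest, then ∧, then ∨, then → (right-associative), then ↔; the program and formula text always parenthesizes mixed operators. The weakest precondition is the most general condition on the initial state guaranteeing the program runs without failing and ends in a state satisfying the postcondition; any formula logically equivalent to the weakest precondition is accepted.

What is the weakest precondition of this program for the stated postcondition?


Working backward. After the program, ¬hit must hold.
Before flag := hit: ¬hit
Then branch requires ¬((¬e) ∧ hit); else branch requires ¬hit.
Before the if: (((¬hit) ∨ (¬flag)) → (¬((¬e) ∧ hit))) ∧ ((¬((¬hit) ∨ (¬flag))) → (¬hit))
Answer: WP = (((¬hit) ∨ (¬flag)) → (¬((¬e) ∧ hit))) ∧ ((¬((¬hit) ∨ (¬flag))) → (¬hit))


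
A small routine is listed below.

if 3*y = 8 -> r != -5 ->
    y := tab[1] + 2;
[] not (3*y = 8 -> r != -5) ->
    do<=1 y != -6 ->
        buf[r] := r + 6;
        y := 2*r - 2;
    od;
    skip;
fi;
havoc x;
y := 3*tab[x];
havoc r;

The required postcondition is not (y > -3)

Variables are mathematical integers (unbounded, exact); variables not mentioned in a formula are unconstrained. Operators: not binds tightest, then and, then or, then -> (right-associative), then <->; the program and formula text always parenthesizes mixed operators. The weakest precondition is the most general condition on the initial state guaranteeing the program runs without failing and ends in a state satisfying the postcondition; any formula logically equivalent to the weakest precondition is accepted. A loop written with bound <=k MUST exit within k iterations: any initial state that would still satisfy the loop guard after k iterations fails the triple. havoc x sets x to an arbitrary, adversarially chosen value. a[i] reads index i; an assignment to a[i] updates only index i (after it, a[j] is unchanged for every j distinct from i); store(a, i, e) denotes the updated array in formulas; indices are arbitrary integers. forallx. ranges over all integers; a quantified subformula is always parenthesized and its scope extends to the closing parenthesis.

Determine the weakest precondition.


Working backward. After the program, not (y > -3) must hold.
Before havoc r: not (y > -3)
Before y := 3*tab[x]: not (3*tab[x] > -3)
Before havoc x: forall x_1. (not (3*tab[x_1] > -3))
Then branch requires forall x_1. (not (3*tab[x_1] > -3)); else branch requires (y != -6 -> ((not (2*r != -4)) and (forall x_1. (not (3*tab[x_1] > -3))))) and ((not (y != -6)) -> (forall x_1. (not (3*tab[x_1] > -3)))).
Before the if: ((3*y = 8 -> r != -5) -> (forall x_1. (not (3*tab[x_1] > -3)))) and ((not (3*y = 8 -> r != -5)) -> ((y != -6 -> ((not (2*r != -4)) and (forall x_1. (not (3*tab[x_1] > -3))))) and ((not (y != -6)) -> (forall x_1. (not (3*tab[x_1] > -3))))))
Answer: WP = ((3*y = 8 -> r != -5) -> (forall x_1. (not (3*tab[x_1] > -3)))) and ((not (3*y = 8 -> r != -5)) -> ((y != -6 -> ((not (2*r != -4)) and (forall x_1. (not (3*tab[x_1] > -3))))) and ((not (y != -6)) -> (forall x_1. (not (3*tab[x_1] > -3))))))


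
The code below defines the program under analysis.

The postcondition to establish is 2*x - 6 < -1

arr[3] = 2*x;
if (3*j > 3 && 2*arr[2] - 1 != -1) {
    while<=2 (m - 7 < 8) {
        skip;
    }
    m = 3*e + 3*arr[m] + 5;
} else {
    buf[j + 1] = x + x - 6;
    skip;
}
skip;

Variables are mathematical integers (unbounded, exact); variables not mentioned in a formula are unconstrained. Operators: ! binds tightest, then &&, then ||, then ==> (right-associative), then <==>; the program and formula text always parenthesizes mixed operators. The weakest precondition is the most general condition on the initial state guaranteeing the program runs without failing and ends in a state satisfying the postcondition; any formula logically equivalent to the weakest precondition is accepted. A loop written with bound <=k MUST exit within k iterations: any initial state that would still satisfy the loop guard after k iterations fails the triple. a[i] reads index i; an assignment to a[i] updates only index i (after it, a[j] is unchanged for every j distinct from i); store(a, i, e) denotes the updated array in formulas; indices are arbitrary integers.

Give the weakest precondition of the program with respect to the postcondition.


Working backward. After the program, the postcondition 2*x - 6 < -1 must hold; in canonical form it is 2*x < 5.
Before skip: 2*x < 5
Then branch requires (m < 15 ==> ((m < 15 ==> ((!(m < 15)) && 2*x < 5)) && ((!(m < 15)) ==> 2*x < 5))) && ((!(m < 15)) ==> 2*x < 5); else branch requires 2*x < 5.
Before the if: ((3*j > 3 && 2*arr[2] != 0) ==> ((m < 15 ==> ((m < 15 ==> ((!(m < 15)) && 2*x < 5)) && ((!(m < 15)) ==> 2*x < 5))) && ((!(m < 15)) ==> 2*x < 5))) && ((!(3*j > 3 && 2*arr[2] != 0)) ==> 2*x < 5)
Before arr[3] := 2*x: ((3*j > 3 && 2*arr[2] != 0) ==> ((m < 15 ==> ((m < 15 ==> ((!(m < 15)) && 2*x < 5)) && ((!(m < 15)) ==> 2*x < 5))) && ((!(m < 15)) ==> 2*x < 5))) && ((!(3*j > 3 && 2*arr[2] != 0)) ==> 2*x < 5)
Answer: WP = ((3*j > 3 && 2*arr[2] != 0) ==> ((m < 15 ==> ((m < 15 ==> ((!(m < 15)) && 2*x < 5)) && ((!(m < 15)) ==> 2*x < 5))) && ((!(m < 15)) ==> 2*x < 5))) && ((!(3*j > 3 && 2*arr[2] != 0)) ==> 2*x < 5)


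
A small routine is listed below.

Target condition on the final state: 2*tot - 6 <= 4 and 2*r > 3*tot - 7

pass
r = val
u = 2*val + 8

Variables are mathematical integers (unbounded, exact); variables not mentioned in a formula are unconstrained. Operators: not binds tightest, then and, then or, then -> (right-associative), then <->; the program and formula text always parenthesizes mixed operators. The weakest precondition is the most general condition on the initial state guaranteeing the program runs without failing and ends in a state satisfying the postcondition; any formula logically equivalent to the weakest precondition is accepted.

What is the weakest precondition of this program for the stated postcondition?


Working backward. After the program, the postcondition 2*tot - 6 <= 4 and 2*r > 3*tot - 7 must hold; in canonical form it is 2*tot <= 10 and 2*r > 3*tot - 7.
Before u := 2*val + 8: 2*tot <= 10 and 2*r > 3*tot - 7
Before r := val: 2*tot <= 10 and 2*val > 3*tot - 7
Before skip: 2*tot <= 10 and 2*val > 3*tot - 7
Answer: WP = 2*tot <= 10 and 2*val > 3*tot - 7


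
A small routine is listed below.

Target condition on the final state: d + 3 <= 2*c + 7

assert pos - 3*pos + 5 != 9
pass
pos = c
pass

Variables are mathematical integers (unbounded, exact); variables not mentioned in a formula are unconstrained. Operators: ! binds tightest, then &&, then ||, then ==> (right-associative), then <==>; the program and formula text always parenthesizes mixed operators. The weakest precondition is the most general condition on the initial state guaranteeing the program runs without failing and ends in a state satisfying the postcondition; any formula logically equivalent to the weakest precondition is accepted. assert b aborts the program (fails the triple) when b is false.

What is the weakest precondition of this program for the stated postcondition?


Working backward. After the program, the postcondition d + 3 <= 2*c + 7 must hold; in canonical form it is d <= 2*c + 4.
Before skip: d <= 2*c + 4
Before pos := c: d <= 2*c + 4
Before skip: d <= 2*c + 4
Before assert pos - 3*pos + 5 != 9: 2*pos != -4 && d <= 2*c + 4
Answer: WP = 2*pos != -4 && d <= 2*c + 4


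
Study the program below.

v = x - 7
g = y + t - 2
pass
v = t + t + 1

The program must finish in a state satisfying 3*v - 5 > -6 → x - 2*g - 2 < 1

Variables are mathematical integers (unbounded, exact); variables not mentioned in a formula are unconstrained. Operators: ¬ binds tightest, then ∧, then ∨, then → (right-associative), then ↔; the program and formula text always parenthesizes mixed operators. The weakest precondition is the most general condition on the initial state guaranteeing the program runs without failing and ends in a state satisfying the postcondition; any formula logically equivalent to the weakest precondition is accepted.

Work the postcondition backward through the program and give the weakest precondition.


Working backward. After the program, the postcondition 3*v - 5 > -6 → x - 2*g - 2 < 1 must hold; in canonical form it is 3*v > -1 → x < 2*g + 3.
Before v := t + t + 1: 6*t > -4 → x < 2*g + 3
Before skip: 6*t > -4 → x < 2*g + 3
Before g := y + t - 2: 6*t > -4 → x < 2*t + 2*y - 1
Before v := x - 7: 6*t > -4 → x < 2*t + 2*y - 1
Answer: WP = 6*t > -4 → x < 2*t + 2*y - 1


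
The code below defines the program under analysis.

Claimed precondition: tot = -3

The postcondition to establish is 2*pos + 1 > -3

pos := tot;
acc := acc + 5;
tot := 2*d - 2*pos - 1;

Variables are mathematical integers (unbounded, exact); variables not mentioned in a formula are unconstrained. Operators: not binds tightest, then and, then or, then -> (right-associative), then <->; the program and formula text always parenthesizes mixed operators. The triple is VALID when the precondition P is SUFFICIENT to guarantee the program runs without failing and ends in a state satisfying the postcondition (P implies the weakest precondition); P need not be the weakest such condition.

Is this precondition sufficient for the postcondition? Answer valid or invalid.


Working backward. After the program, the postcondition 2*pos + 1 > -3 must hold; in canonical form it is 2*pos > -4.
Before tot := 2*d - 2*pos - 1: 2*pos > -4
Before acc := acc + 5: 2*pos > -4
Before pos := tot: 2*tot > -4
The weakest precondition is 2*tot > -4.
Check whether tot = -3 implies it.
Countermodel: at the initial state tot = -3, the precondition holds but the weakest precondition fails.
Answer: invalid


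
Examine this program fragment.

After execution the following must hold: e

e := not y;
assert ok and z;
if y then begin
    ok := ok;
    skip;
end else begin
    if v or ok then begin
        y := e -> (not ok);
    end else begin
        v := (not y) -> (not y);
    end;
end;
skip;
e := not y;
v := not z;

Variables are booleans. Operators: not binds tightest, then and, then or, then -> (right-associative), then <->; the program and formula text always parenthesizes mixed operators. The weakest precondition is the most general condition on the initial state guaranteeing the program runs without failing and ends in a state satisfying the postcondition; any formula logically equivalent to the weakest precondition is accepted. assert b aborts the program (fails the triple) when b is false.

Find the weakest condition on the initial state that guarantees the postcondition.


Working backward. After the program, e must hold.
Before v := not z: e
Before e := not y: not y
Before skip: not y
Then branch requires not y; else branch requires ((v or ok) -> (not (e -> (not ok)))) and ((not (v or ok)) -> (not y)).
Before the if: (y -> (not y)) and ((not y) -> (((v or ok) -> (not (e -> (not ok)))) and ((not (v or ok)) -> (not y))))
Before assert ok and z: ok and z and (y -> (not y)) and ((not y) -> (((v or ok) -> (not (e -> (not ok)))) and ((not (v or ok)) -> (not y))))
Before e := not y: ok and z and (y -> (not y)) and ((not y) -> (((v or ok) -> (not ((not y) -> (not ok)))) and ((not (v or ok)) -> (not y))))
Answer: WP = ok and z and (y -> (not y)) and ((not y) -> (((v or ok) -> (not ((not y) -> (not ok)))) and ((not (v or ok)) -> (not y))))


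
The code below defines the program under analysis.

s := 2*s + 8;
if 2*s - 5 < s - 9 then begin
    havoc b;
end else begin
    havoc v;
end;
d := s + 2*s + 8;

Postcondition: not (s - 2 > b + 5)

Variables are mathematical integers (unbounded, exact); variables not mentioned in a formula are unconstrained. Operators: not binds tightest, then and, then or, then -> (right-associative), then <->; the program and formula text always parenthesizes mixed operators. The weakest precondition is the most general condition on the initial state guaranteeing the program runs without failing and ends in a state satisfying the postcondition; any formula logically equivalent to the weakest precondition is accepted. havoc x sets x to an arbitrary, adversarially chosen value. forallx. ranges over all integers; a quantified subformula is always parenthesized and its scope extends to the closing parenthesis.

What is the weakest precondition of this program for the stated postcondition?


Working backward. After the program, the postcondition not (s - 2 > b + 5) must hold; in canonical form it is not (s > b + 7).
Before d := s + 2*s + 8: not (s > b + 7)
Then branch requires forall b_1. (not (s > b_1 + 7)); else branch requires not (s > b + 7).
Before the if: (s < -4 -> (forall b_1. (not (s > b_1 + 7)))) and ((not (s < -4)) -> (not (s > b + 7)))
Before s := 2*s + 8: (2*s < -12 -> (forall b_1. (not (2*s > b_1 - 1)))) and ((not (2*s < -12)) -> (not (2*s > b - 1)))
Answer: WP = (2*s < -12 -> (forall b_1. (not (2*s > b_1 - 1)))) and ((not (2*s < -12)) -> (not (2*s > b - 1)))


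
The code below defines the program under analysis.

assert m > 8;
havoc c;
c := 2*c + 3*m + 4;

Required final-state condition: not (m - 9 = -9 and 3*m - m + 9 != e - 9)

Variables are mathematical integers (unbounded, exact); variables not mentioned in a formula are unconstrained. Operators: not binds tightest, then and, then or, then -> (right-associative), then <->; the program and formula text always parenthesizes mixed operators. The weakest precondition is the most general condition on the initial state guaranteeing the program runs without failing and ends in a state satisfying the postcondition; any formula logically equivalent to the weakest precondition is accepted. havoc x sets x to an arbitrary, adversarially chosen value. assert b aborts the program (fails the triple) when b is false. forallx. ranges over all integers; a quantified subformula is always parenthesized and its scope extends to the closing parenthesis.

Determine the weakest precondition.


Working backward. After the program, the postcondition not (m - 9 = -9 and 3*m - m + 9 != e - 9) must hold; in canonical form it is not (m = 0 and 2*m != e - 18).
Before c := 2*c + 3*m + 4: not (m = 0 and 2*m != e - 18)
Before havoc c: not (m = 0 and 2*m != e - 18)
Before assert m > 8: m > 8 and (not (m = 0 and 2*m != e - 18))
Answer: WP = m > 8 and (not (m = 0 and 2*m != e - 18))


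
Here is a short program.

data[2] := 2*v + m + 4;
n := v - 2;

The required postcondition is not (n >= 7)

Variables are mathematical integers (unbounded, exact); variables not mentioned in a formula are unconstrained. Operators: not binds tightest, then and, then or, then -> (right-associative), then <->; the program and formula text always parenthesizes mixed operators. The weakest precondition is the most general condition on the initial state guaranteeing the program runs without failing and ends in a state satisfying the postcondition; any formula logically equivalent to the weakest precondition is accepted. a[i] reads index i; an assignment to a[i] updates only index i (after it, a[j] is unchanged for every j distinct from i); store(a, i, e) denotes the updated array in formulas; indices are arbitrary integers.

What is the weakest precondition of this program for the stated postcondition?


Working backward. After the program, not (n >= 7) must hold.
Before n := v - 2: not (v >= 9)
Before data[2] := 2*v + m + 4: not (v >= 9)
Answer: WP = not (v >= 9)


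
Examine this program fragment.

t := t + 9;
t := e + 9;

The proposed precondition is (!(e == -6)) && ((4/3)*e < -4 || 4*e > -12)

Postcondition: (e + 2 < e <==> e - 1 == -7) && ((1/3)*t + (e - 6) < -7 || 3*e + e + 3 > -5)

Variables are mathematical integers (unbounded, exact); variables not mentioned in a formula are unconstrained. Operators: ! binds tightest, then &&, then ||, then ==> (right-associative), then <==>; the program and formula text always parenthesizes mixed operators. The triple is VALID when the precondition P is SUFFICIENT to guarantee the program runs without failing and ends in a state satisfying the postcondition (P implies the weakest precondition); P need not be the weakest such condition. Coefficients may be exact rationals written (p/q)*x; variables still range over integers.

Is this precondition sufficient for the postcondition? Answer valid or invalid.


Working backward. After the program, the postcondition (e + 2 < e <==> e - 1 == -7) && ((1/3)*t + (e - 6) < -7 || 3*e + e + 3 > -5) must hold; in canonical form it is (!(e == -6)) && (e + (1/3)*t < -1 || 4*e > -8).
Before t := e + 9: (!(e == -6)) && ((4/3)*e < -4 || 4*e > -8)
Before t := t + 9: (!(e == -6)) && ((4/3)*e < -4 || 4*e > -8)
The weakest precondition is (!(e == -6)) && ((4/3)*e < -4 || 4*e > -8).
Check whether (!(e == -6)) && ((4/3)*e < -4 || 4*e > -12) implies it.
Countermodel: at the initial state e = -2, the precondition holds but the weakest precondition fails.
Answer: invalid


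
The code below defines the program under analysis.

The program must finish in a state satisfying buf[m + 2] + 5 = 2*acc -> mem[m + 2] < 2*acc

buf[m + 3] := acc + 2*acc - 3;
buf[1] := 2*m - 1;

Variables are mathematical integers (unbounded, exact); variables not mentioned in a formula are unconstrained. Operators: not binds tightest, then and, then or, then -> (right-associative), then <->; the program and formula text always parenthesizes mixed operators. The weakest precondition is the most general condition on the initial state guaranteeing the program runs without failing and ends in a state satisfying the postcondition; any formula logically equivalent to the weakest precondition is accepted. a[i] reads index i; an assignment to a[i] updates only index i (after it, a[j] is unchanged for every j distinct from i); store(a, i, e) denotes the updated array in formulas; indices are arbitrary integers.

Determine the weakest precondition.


Working backward. After the program, the postcondition buf[m + 2] + 5 = 2*acc -> mem[m + 2] < 2*acc must hold; in canonical form it is buf[m + 2] = 2*acc - 5 -> mem[m + 2] < 2*acc.
Before buf[1] := 2*m - 1: store(buf, 1, 2*m - 1)[m + 2] = 2*acc - 5 -> mem[m + 2] < 2*acc
Before buf[m + 3] := acc + 2*acc - 3: store(store(buf, m + 3, 3*acc - 3), 1, 2*m - 1)[m + 2] = 2*acc - 5 -> mem[m + 2] < 2*acc
Answer: WP = store(store(buf, m + 3, 3*acc - 3), 1, 2*m - 1)[m + 2] = 2*acc - 5 -> mem[m + 2] < 2*acc


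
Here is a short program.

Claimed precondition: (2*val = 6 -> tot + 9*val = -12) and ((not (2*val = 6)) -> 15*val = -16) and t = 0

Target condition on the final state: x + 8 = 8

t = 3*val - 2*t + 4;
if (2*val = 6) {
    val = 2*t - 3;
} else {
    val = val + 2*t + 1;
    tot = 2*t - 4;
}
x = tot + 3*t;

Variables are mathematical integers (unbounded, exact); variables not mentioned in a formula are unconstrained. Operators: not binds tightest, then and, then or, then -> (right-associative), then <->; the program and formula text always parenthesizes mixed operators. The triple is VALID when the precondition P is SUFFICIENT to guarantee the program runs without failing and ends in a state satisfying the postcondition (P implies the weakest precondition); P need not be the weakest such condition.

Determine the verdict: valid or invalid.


Working backward. After the program, the postcondition x + 8 = 8 must hold; in canonical form it is x = 0.
Before x := tot + 3*t: 3*t + tot = 0
Then branch requires 3*t + tot = 0; else branch requires 5*t = 4.
Before the if: (2*val = 6 -> 3*t + tot = 0) and ((not (2*val = 6)) -> 5*t = 4)
Before t := 3*val - 2*t + 4: (2*val = 6 -> tot + 9*val = 6*t - 12) and ((not (2*val = 6)) -> 15*val = 10*t - 16)
The weakest precondition is (2*val = 6 -> tot + 9*val = 6*t - 12) and ((not (2*val = 6)) -> 15*val = 10*t - 16).
Check whether (2*val = 6 -> tot + 9*val = -12) and ((not (2*val = 6)) -> 15*val = -16) and t = 0 implies it.
Every state satisfying the precondition satisfies the weakest precondition: the implication holds.
Answer: valid


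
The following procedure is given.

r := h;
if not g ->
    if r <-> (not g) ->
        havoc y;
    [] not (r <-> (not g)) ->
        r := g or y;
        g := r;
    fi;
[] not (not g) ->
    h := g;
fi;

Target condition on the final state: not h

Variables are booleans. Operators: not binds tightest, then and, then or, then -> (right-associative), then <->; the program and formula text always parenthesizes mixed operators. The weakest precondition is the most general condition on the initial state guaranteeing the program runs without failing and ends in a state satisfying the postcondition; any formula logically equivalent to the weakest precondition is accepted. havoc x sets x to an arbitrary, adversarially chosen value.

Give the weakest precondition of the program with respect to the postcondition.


Working backward. After the program, not h must hold.
Then branch requires ((r <-> (not g)) -> (not h)) and ((not (r <-> (not g))) -> (not h)); else branch requires not g.
Before the if: ((not g) -> (((r <-> (not g)) -> (not h)) and ((not (r <-> (not g))) -> (not h)))) and (g -> (not g))
Before r := h: ((not g) -> (((h <-> (not g)) -> (not h)) and ((not (h <-> (not g))) -> (not h)))) and (g -> (not g))
Answer: WP = ((not g) -> (((h <-> (not g)) -> (not h)) and ((not (h <-> (not g))) -> (not h)))) and (g -> (not g))


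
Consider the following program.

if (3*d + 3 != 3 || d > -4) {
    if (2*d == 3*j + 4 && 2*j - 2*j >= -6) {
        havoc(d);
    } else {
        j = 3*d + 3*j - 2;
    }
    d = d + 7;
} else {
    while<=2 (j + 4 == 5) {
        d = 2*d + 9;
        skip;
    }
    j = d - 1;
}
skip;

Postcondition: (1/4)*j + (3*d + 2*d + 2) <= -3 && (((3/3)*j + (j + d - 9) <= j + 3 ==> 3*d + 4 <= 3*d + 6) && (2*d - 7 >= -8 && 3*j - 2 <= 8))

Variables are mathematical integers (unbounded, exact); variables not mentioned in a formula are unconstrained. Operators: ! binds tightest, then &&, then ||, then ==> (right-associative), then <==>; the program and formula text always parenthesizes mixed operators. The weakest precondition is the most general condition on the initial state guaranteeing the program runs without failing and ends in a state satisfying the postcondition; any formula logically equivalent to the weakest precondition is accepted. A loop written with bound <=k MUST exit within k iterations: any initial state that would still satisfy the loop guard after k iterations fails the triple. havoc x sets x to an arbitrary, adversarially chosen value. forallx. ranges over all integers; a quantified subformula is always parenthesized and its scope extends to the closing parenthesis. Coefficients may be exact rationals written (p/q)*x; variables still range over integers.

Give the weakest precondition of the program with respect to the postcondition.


Working backward. After the program, the postcondition (1/4)*j + (3*d + 2*d + 2) <= -3 && (((3/3)*j + (j + d - 9) <= j + 3 ==> 3*d + 4 <= 3*d + 6) && (2*d - 7 >= -8 && 3*j - 2 <= 8)) must hold; in canonical form it is 5*d + (1/4)*j <= -5 && 2*d >= -1 && 3*j <= 10.
Before skip: 5*d + (1/4)*j <= -5 && 2*d >= -1 && 3*j <= 10
Then branch requires (2*d == 3*j + 4 ==> (forall d_1. (5*d_1 + (1/4)*j <= -40 && 2*d_1 >= -15 && 3*j <= 10))) && ((!(2*d == 3*j + 4)) ==> ((23/4)*d + (3/4)*j <= -79/2 && 2*d >= -15 && 9*d + 9*j <= 16)); else branch requires (j == 1 ==> ((j == 1 ==> ((!(j == 1)) && 21*d <= -293/2 && 8*d >= -55 && 12*d <= -68)) && ((!(j == 1)) ==> ((21/2)*d <= -52 && 4*d >= -19 && 6*d <= -14)))) && ((!(j == 1)) ==> ((21/4)*d <= -19/4 && 2*d >= -1 && 3*d <= 13)).
Before the if: ((3*d != 0 || d > -4) ==> ((2*d == 3*j + 4 ==> (forall d_1. (5*d_1 + (1/4)*j <= -40 && 2*d_1 >= -15 && 3*j <= 10))) && ((!(2*d == 3*j + 4)) ==> ((23/4)*d + (3/4)*j <= -79/2 && 2*d >= -15 && 9*d + 9*j <= 16)))) && ((!(3*d != 0 || d > -4)) ==> ((j == 1 ==> ((j == 1 ==> ((!(j == 1)) && 21*d <= -293/2 && 8*d >= -55 && 12*d <= -68)) && ((!(j == 1)) ==> ((21/2)*d <= -52 && 4*d >= -19 && 6*d <= -14)))) && ((!(j == 1)) ==> ((21/4)*d <= -19/4 && 2*d >= -1 && 3*d <= 13))))
Answer: WP = ((3*d != 0 || d > -4) ==> ((2*d == 3*j + 4 ==> (forall d_1. (5*d_1 + (1/4)*j <= -40 && 2*d_1 >= -15 && 3*j <= 10))) && ((!(2*d == 3*j + 4)) ==> ((23/4)*d + (3/4)*j <= -79/2 && 2*d >= -15 && 9*d + 9*j <= 16)))) && ((!(3*d != 0 || d > -4)) ==> ((j == 1 ==> ((j == 1 ==> ((!(j == 1)) && 21*d <= -293/2 && 8*d >= -55 && 12*d <= -68)) && ((!(j == 1)) ==> ((21/2)*d <= -52 && 4*d >= -19 && 6*d <= -14)))) && ((!(j == 1)) ==> ((21/4)*d <= -19/4 && 2*d >= -1 && 3*d <= 13))))
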